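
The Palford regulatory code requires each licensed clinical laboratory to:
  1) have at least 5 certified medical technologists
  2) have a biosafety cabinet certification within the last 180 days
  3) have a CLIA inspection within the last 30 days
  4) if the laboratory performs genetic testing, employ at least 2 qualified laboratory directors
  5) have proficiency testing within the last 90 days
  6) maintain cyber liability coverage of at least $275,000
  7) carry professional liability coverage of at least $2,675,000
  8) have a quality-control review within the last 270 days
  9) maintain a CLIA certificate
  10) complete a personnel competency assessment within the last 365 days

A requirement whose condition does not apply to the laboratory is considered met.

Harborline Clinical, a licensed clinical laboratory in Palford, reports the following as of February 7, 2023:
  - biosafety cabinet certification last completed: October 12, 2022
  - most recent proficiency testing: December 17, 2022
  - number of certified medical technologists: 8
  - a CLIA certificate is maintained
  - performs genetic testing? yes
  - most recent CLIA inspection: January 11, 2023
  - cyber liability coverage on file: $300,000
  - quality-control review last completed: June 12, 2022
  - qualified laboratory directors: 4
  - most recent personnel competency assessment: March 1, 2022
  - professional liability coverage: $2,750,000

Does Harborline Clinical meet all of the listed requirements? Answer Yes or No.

Yes

1. certified medical technologists 8 ≥ 5 → met
2. biosafety cabinet certification 118 days ago vs limit 180 → met
3. CLIA inspection 27 days ago vs limit 30 → met
4. condition 'performs genetic testing' holds; qualified laboratory directors 4 ≥ 2 → met
5. proficiency testing 52 days ago vs limit 90 → met
6. cyber liability coverage $300,000 ≥ $275,000 → met
7. professional liability coverage $2,750,000 ≥ $2,675,000 → met
8. quality-control review 240 days ago vs limit 270 → met
9. CLIA certificate present → met
10. personnel competency assessment 343 days ago vs limit 365 → met
All met.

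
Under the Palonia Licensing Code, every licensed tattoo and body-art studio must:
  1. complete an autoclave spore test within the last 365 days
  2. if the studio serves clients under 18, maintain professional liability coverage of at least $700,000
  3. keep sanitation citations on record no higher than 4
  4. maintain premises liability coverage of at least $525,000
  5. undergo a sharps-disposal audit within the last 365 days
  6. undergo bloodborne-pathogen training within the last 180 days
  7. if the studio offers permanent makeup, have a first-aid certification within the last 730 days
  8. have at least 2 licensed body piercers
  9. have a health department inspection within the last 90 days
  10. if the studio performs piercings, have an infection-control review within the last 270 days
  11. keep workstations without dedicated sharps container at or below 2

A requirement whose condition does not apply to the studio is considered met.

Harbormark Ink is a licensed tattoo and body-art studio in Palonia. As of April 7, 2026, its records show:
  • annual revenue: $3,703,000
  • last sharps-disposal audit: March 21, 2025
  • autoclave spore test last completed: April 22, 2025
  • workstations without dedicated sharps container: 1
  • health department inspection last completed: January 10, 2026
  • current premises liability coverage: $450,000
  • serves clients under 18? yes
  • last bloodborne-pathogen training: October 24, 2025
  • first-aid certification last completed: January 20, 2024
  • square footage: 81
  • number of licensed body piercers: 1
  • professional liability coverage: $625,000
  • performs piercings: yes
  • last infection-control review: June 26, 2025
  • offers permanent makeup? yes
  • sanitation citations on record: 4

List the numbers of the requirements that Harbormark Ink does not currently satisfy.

1. autoclave spore test 350 days ago vs limit 365 → met
2. condition 'serves clients under 18' holds; professional liability coverage $625,000 < $700,000 → not met
3. sanitation citations on record 4 ≤ 4 → met
4. premises liability coverage $450,000 < $525,000 → not met
5. sharps-disposal audit 382 days ago vs limit 365 → not met
6. bloodborne-pathogen training 165 days ago vs limit 180 → met
7. condition 'offers permanent makeup' holds; first-aid certification 808 days ago vs limit 730 → not met
8. licensed body piercers 1 < 2 → not met
9. health department inspection 87 days ago vs limit 90 → met
10. condition 'performs piercings' holds; infection-control review 285 days ago vs limit 270 → not met
11. workstations without dedicated sharps container 1 ≤ 2 → met
Not met: 2, 4, 5, 7, 8, 10

2, 4, 5, 7, 8, 10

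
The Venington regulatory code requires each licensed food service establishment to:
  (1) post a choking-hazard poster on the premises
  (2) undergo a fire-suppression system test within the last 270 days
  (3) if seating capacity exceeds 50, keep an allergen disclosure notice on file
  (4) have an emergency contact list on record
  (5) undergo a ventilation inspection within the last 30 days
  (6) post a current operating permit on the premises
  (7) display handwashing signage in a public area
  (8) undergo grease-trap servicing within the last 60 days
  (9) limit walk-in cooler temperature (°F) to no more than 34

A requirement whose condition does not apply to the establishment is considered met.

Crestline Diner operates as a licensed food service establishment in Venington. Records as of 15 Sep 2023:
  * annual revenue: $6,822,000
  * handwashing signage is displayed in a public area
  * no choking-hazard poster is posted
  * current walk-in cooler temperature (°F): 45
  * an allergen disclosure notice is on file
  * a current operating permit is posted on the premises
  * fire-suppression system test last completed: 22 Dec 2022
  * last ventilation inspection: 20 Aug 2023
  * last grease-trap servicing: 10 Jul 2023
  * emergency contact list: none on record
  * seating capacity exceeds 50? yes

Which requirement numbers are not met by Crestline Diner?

1, 4, 8, 9

1. choking-hazard poster absent → not met
2. fire-suppression system test 267 days ago vs limit 270 → met
3. condition 'seating capacity exceeds 50' holds; allergen disclosure notice present → met
4. emergency contact list absent → not met
5. ventilation inspection 26 days ago vs limit 30 → met
6. current operating permit present → met
7. handwashing signage present → met
8. grease-trap servicing 67 days ago vs limit 60 → not met
9. walk-in cooler temperature (°F) 45 > 34 → not met
Not met: 1, 4, 8, 9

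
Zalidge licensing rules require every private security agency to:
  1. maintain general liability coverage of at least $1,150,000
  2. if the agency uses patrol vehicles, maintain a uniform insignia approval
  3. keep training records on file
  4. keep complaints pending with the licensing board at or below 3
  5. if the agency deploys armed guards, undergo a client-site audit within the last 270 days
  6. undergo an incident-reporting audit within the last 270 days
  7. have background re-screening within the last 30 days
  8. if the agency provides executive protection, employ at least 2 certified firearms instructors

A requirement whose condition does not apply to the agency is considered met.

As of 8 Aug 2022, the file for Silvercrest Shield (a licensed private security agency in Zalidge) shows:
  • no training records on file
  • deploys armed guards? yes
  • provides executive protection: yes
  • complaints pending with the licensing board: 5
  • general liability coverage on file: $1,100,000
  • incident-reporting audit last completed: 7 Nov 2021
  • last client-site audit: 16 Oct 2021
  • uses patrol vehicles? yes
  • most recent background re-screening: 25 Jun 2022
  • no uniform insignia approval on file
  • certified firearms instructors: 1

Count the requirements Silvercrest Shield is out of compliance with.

1. general liability coverage $1,100,000 < $1,150,000 → not met
2. condition 'uses patrol vehicles' holds; uniform insignia approval absent → not met
3. training records absent → not met
4. complaints pending with the licensing board 5 > 3 → not met
5. condition 'deploys armed guards' holds; client-site audit 296 days ago vs limit 270 → not met
6. incident-reporting audit 274 days ago vs limit 270 → not met
7. background re-screening 44 days ago vs limit 30 → not met
8. condition 'provides executive protection' holds; certified firearms instructors 1 < 2 → not met
Not met: 8 of 8

8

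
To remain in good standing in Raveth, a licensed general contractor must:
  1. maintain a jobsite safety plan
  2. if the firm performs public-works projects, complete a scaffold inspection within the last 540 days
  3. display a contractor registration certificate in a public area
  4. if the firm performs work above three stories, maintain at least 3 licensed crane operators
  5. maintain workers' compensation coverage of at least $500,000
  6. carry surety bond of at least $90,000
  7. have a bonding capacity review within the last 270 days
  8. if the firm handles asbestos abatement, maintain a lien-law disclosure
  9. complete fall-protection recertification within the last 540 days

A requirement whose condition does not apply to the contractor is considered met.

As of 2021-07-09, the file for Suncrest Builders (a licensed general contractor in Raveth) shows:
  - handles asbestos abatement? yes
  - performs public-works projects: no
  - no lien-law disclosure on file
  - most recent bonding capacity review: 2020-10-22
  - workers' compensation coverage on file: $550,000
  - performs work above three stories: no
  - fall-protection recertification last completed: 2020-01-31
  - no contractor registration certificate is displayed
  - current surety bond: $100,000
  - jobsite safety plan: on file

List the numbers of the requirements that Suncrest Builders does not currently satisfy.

3, 8

1. jobsite safety plan present → met
2. condition 'performs public-works projects' does not hold → requirement n/a → met
3. contractor registration certificate absent → not met
4. condition 'performs work above three stories' does not hold → requirement n/a → met
5. workers' compensation coverage $550,000 ≥ $500,000 → met
6. surety bond $100,000 ≥ $90,000 → met
7. bonding capacity review 260 days ago vs limit 270 → met
8. condition 'handles asbestos abatement' holds; lien-law disclosure absent → not met
9. fall-protection recertification 525 days ago vs limit 540 → met
Not met: 3, 8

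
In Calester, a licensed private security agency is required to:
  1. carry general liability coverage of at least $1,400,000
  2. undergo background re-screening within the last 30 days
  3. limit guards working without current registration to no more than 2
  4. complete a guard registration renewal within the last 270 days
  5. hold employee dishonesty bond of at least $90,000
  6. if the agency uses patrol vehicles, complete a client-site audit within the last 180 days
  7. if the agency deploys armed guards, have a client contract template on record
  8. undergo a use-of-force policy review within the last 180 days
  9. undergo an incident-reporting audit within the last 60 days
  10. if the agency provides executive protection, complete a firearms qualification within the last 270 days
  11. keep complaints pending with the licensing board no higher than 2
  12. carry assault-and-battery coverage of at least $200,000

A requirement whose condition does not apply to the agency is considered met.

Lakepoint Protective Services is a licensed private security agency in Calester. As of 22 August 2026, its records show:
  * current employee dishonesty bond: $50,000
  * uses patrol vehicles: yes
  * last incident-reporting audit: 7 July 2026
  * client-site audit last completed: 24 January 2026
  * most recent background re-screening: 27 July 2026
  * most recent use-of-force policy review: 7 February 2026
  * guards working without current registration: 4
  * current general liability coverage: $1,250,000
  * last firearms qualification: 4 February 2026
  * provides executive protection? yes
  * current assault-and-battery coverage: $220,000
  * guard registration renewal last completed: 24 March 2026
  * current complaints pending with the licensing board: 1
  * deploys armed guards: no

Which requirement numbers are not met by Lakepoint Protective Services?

1, 3, 5, 6, 8

1. general liability coverage $1,250,000 < $1,400,000 → not met
2. background re-screening 26 days ago vs limit 30 → met
3. guards working without current registration 4 > 2 → not met
4. guard registration renewal 151 days ago vs limit 270 → met
5. employee dishonesty bond $50,000 < $90,000 → not met
6. condition 'uses patrol vehicles' holds; client-site audit 210 days ago vs limit 180 → not met
7. condition 'deploys armed guards' does not hold → requirement n/a → met
8. use-of-force policy review 196 days ago vs limit 180 → not met
9. incident-reporting audit 46 days ago vs limit 60 → met
10. condition 'provides executive protection' holds; firearms qualification 199 days ago vs limit 270 → met
11. complaints pending with the licensing board 1 ≤ 2 → met
12. assault-and-battery coverage $220,000 ≥ $200,000 → met
Not met: 1, 3, 5, 6, 8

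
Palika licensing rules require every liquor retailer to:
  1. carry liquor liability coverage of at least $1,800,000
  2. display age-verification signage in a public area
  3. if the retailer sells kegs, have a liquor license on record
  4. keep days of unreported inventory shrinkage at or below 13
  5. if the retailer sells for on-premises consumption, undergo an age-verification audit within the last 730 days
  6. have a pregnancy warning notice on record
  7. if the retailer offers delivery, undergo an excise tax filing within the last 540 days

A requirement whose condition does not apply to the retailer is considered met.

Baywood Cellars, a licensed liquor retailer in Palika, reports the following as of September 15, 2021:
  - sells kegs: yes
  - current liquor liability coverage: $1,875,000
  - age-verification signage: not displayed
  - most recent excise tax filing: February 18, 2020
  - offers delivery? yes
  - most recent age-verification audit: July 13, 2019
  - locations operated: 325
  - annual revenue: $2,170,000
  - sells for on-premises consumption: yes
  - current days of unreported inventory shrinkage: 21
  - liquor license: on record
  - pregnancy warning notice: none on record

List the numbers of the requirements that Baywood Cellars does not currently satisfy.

2, 4, 5, 6, 7

1. liquor liability coverage $1,875,000 ≥ $1,800,000 → met
2. age-verification signage absent → not met
3. condition 'sells kegs' holds; liquor license present → met
4. days of unreported inventory shrinkage 21 > 13 → not met
5. condition 'sells for on-premises consumption' holds; age-verification audit 795 days ago vs limit 730 → not met
6. pregnancy warning notice absent → not met
7. condition 'offers delivery' holds; excise tax filing 575 days ago vs limit 540 → not met
Not met: 2, 4, 5, 6, 7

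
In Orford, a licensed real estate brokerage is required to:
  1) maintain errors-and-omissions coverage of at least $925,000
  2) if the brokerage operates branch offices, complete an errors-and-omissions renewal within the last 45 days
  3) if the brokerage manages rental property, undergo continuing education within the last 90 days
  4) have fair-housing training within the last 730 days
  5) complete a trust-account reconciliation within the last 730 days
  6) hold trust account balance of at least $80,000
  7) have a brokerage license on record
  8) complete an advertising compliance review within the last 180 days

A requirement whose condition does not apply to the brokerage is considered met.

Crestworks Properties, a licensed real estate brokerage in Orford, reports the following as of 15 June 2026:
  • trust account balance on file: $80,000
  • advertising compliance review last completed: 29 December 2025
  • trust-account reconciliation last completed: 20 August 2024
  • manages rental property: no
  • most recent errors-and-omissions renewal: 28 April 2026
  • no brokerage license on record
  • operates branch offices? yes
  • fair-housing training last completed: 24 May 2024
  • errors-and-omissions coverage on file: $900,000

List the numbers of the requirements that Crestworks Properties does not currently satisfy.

1. errors-and-omissions coverage $900,000 < $925,000 → not met
2. condition 'operates branch offices' holds; errors-and-omissions renewal 48 days ago vs limit 45 → not met
3. condition 'manages rental property' does not hold → requirement n/a → met
4. fair-housing training 752 days ago vs limit 730 → not met
5. trust-account reconciliation 664 days ago vs limit 730 → met
6. trust account balance $80,000 ≥ $80,000 → met
7. brokerage license absent → not met
8. advertising compliance review 168 days ago vs limit 180 → met
Not met: 1, 2, 4, 7

1, 2, 4, 7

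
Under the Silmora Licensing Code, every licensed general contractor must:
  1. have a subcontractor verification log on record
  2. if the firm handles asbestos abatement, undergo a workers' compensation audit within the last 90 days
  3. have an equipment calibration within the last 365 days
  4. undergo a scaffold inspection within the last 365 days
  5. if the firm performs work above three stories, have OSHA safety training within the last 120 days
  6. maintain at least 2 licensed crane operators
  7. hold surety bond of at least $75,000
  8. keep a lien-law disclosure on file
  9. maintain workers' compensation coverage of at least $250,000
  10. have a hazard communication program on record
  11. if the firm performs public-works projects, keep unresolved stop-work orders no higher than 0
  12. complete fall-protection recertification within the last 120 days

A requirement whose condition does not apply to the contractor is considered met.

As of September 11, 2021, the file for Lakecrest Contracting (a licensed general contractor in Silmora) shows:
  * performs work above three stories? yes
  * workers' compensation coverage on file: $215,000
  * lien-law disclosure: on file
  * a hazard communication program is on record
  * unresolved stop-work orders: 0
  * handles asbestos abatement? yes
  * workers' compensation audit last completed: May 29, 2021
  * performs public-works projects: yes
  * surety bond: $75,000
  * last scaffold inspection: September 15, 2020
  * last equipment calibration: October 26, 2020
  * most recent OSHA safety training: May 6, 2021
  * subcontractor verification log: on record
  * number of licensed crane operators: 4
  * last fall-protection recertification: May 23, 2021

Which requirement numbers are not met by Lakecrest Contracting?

2, 5, 9

1. subcontractor verification log present → met
2. condition 'handles asbestos abatement' holds; workers' compensation audit 105 days ago vs limit 90 → not met
3. equipment calibration 320 days ago vs limit 365 → met
4. scaffold inspection 361 days ago vs limit 365 → met
5. condition 'performs work above three stories' holds; OSHA safety training 128 days ago vs limit 120 → not met
6. licensed crane operators 4 ≥ 2 → met
7. surety bond $75,000 ≥ $75,000 → met
8. lien-law disclosure present → met
9. workers' compensation coverage $215,000 < $250,000 → not met
10. hazard communication program present → met
11. condition 'performs public-works projects' holds; unresolved stop-work orders 0 ≤ 0 → met
12. fall-protection recertification 111 days ago vs limit 120 → met
Not met: 2, 5, 9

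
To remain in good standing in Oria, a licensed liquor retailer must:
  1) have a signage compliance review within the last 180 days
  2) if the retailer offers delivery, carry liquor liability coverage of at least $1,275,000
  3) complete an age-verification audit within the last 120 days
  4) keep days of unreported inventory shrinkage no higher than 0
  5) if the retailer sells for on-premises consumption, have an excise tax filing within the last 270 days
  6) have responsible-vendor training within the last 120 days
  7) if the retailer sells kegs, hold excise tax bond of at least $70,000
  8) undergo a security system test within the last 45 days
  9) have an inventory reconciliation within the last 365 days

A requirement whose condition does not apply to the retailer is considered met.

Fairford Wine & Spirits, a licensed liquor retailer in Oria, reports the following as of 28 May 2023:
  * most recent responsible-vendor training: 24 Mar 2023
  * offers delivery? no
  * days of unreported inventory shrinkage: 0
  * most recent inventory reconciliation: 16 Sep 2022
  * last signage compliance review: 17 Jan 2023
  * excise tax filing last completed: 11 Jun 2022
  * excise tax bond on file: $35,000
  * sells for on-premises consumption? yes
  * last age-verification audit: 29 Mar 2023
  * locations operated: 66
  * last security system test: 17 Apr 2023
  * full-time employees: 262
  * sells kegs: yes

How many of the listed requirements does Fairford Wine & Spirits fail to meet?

2

1. signage compliance review 131 days ago vs limit 180 → met
2. condition 'offers delivery' does not hold → requirement n/a → met
3. age-verification audit 60 days ago vs limit 120 → met
4. days of unreported inventory shrinkage 0 ≤ 0 → met
5. condition 'sells for on-premises consumption' holds; excise tax filing 351 days ago vs limit 270 → not met
6. responsible-vendor training 65 days ago vs limit 120 → met
7. condition 'sells kegs' holds; excise tax bond $35,000 < $70,000 → not met
8. security system test 41 days ago vs limit 45 → met
9. inventory reconciliation 254 days ago vs limit 365 → met
Not met: 2 of 9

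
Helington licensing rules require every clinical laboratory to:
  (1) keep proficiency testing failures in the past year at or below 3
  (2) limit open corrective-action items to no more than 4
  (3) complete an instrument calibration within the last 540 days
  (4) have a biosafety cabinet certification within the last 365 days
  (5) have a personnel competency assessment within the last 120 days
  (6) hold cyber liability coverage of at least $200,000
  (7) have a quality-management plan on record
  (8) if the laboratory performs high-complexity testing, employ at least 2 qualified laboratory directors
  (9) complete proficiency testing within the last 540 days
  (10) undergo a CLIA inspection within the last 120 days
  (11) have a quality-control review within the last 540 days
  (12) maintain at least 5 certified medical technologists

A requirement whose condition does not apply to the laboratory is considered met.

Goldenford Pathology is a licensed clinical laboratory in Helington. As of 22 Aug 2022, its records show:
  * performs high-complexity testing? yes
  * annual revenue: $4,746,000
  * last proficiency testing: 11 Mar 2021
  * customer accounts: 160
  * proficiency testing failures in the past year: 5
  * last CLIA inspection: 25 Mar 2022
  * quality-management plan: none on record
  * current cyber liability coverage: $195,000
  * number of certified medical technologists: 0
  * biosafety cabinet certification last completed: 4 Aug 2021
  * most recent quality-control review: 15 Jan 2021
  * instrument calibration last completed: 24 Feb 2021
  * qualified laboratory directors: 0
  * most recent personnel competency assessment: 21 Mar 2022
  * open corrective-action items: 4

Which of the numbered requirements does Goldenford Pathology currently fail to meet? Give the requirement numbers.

1. proficiency testing failures in the past year 5 > 3 → not met
2. open corrective-action items 4 ≤ 4 → met
3. instrument calibration 544 days ago vs limit 540 → not met
4. biosafety cabinet certification 383 days ago vs limit 365 → not met
5. personnel competency assessment 154 days ago vs limit 120 → not met
6. cyber liability coverage $195,000 < $200,000 → not met
7. quality-management plan absent → not met
8. condition 'performs high-complexity testing' holds; qualified laboratory directors 0 < 2 → not met
9. proficiency testing 529 days ago vs limit 540 → met
10. CLIA inspection 150 days ago vs limit 120 → not met
11. quality-control review 584 days ago vs limit 540 → not met
12. certified medical technologists 0 < 5 → not met
Not met: 1, 3, 4, 5, 6, 7, 8, 10, 11, 12

1, 3, 4, 5, 6, 7, 8, 10, 11, 12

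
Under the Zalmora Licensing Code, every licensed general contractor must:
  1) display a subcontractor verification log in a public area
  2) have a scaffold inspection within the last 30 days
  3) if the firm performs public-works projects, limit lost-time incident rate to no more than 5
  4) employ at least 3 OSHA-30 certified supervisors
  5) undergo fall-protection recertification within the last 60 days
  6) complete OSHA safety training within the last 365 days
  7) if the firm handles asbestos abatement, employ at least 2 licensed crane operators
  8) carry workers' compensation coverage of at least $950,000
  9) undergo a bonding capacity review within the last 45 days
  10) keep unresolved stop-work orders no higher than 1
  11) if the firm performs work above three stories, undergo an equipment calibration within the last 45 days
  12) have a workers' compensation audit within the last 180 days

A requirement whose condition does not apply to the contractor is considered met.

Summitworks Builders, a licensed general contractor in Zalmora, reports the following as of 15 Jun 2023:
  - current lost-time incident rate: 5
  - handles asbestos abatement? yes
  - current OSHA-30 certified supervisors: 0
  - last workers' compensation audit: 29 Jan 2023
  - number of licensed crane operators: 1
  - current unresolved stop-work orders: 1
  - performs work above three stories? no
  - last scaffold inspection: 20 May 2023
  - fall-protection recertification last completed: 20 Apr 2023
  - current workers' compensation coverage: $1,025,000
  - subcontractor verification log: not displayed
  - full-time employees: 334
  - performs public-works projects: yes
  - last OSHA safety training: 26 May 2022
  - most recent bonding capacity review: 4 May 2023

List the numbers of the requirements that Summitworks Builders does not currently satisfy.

1, 4, 6, 7

1. subcontractor verification log absent → not met
2. scaffold inspection 26 days ago vs limit 30 → met
3. condition 'performs public-works projects' holds; lost-time incident rate 5 ≤ 5 → met
4. OSHA-30 certified supervisors 0 < 3 → not met
5. fall-protection recertification 56 days ago vs limit 60 → met
6. OSHA safety training 385 days ago vs limit 365 → not met
7. condition 'handles asbestos abatement' holds; licensed crane operators 1 < 2 → not met
8. workers' compensation coverage $1,025,000 ≥ $950,000 → met
9. bonding capacity review 42 days ago vs limit 45 → met
10. unresolved stop-work orders 1 ≤ 1 → met
11. condition 'performs work above three stories' does not hold → requirement n/a → met
12. workers' compensation audit 137 days ago vs limit 180 → met
Not met: 1, 4, 6, 7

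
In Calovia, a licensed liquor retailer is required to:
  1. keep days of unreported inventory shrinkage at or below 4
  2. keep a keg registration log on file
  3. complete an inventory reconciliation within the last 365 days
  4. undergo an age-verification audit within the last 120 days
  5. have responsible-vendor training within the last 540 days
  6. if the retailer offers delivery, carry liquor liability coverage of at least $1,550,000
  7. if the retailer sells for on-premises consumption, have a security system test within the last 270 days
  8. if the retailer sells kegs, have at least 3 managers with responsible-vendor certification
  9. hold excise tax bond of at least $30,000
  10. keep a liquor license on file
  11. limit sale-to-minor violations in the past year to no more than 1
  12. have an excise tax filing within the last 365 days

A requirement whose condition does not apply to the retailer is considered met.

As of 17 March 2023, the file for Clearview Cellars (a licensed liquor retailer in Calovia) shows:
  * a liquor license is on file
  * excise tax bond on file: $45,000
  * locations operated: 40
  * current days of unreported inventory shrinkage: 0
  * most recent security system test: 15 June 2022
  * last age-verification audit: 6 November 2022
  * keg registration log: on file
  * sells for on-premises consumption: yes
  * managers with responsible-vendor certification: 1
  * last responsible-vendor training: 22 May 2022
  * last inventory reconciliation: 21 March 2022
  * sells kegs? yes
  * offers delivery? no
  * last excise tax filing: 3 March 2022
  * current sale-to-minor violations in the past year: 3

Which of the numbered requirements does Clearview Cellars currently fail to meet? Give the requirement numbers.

1. days of unreported inventory shrinkage 0 ≤ 4 → met
2. keg registration log present → met
3. inventory reconciliation 361 days ago vs limit 365 → met
4. age-verification audit 131 days ago vs limit 120 → not met
5. responsible-vendor training 299 days ago vs limit 540 → met
6. condition 'offers delivery' does not hold → requirement n/a → met
7. condition 'sells for on-premises consumption' holds; security system test 275 days ago vs limit 270 → not met
8. condition 'sells kegs' holds; managers with responsible-vendor certification 1 < 3 → not met
9. excise tax bond $45,000 ≥ $30,000 → met
10. liquor license present → met
11. sale-to-minor violations in the past year 3 > 1 → not met
12. excise tax filing 379 days ago vs limit 365 → not met
Not met: 4, 7, 8, 11, 12

4, 7, 8, 11, 12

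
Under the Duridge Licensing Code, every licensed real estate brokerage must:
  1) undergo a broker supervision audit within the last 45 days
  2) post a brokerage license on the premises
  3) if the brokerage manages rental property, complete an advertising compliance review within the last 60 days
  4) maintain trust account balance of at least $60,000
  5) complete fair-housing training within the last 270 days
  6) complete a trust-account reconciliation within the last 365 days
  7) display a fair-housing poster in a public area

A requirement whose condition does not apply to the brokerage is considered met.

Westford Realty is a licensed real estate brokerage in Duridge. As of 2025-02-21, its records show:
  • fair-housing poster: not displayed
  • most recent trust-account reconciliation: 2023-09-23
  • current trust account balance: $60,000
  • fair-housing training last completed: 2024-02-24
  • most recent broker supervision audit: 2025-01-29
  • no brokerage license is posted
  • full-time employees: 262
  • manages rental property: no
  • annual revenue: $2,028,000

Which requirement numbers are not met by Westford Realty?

1. broker supervision audit 23 days ago vs limit 45 → met
2. brokerage license absent → not met
3. condition 'manages rental property' does not hold → requirement n/a → met
4. trust account balance $60,000 ≥ $60,000 → met
5. fair-housing training 363 days ago vs limit 270 → not met
6. trust-account reconciliation 517 days ago vs limit 365 → not met
7. fair-housing poster absent → not met
Not met: 2, 5, 6, 7

2, 5, 6, 7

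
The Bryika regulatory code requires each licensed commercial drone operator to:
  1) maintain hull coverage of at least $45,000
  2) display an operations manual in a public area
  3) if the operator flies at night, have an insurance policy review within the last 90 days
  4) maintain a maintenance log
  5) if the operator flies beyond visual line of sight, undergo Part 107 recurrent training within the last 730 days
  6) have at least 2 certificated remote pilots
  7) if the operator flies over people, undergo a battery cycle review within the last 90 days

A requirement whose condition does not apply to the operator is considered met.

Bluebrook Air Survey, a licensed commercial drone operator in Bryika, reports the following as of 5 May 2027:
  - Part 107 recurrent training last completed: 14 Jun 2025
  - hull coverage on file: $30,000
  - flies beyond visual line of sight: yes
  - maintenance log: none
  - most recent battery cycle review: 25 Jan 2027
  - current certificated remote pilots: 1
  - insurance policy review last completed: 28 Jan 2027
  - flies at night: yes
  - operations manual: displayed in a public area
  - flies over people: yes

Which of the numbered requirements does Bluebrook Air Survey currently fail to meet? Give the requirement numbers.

1, 3, 4, 6, 7

1. hull coverage $30,000 < $45,000 → not met
2. operations manual present → met
3. condition 'flies at night' holds; insurance policy review 97 days ago vs limit 90 → not met
4. maintenance log absent → not met
5. condition 'flies beyond visual line of sight' holds; Part 107 recurrent training 690 days ago vs limit 730 → met
6. certificated remote pilots 1 < 2 → not met
7. condition 'flies over people' holds; battery cycle review 100 days ago vs limit 90 → not met
Not met: 1, 3, 4, 6, 7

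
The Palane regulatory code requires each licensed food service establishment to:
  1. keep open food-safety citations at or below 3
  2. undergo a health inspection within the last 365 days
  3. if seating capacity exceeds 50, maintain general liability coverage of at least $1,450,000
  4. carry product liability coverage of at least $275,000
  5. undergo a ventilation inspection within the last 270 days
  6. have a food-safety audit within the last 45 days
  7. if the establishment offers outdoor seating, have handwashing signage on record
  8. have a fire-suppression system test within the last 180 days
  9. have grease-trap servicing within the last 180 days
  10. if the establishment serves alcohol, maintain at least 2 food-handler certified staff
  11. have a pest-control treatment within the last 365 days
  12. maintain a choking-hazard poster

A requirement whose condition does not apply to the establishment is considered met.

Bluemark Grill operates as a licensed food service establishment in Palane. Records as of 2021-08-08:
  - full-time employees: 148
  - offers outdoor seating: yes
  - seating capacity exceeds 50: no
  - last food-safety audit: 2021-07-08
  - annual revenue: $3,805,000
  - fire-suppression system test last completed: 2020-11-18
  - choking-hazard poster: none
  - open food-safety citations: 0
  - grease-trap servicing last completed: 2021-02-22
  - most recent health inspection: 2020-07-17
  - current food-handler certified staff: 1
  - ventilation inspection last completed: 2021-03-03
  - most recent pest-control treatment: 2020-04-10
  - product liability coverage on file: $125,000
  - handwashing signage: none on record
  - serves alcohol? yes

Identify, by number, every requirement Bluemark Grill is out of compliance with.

2, 4, 7, 8, 10, 11, 12

1. open food-safety citations 0 ≤ 3 → met
2. health inspection 387 days ago vs limit 365 → not met
3. condition 'seating capacity exceeds 50' does not hold → requirement n/a → met
4. product liability coverage $125,000 < $275,000 → not met
5. ventilation inspection 158 days ago vs limit 270 → met
6. food-safety audit 31 days ago vs limit 45 → met
7. condition 'offers outdoor seating' holds; handwashing signage absent → not met
8. fire-suppression system test 263 days ago vs limit 180 → not met
9. grease-trap servicing 167 days ago vs limit 180 → met
10. condition 'serves alcohol' holds; food-handler certified staff 1 < 2 → not met
11. pest-control treatment 485 days ago vs limit 365 → not met
12. choking-hazard poster absent → not met
Not met: 2, 4, 7, 8, 10, 11, 12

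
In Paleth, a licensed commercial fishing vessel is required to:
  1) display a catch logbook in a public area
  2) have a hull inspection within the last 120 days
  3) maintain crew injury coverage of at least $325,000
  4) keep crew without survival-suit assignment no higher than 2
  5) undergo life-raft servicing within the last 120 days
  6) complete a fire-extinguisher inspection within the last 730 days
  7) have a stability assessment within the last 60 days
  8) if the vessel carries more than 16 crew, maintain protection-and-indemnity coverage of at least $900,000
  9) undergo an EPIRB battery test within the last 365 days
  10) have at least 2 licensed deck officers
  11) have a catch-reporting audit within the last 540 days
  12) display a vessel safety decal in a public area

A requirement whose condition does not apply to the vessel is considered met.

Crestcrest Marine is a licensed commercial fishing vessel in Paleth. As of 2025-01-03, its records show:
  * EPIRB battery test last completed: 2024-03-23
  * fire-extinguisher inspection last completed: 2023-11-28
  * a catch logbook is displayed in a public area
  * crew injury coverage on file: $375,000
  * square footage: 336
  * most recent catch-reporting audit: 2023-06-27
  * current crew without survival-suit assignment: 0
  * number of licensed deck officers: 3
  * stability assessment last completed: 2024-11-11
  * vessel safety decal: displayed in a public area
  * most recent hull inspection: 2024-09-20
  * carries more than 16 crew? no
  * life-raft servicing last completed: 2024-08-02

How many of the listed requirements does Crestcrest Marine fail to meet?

1. catch logbook present → met
2. hull inspection 105 days ago vs limit 120 → met
3. crew injury coverage $375,000 ≥ $325,000 → met
4. crew without survival-suit assignment 0 ≤ 2 → met
5. life-raft servicing 154 days ago vs limit 120 → not met
6. fire-extinguisher inspection 402 days ago vs limit 730 → met
7. stability assessment 53 days ago vs limit 60 → met
8. condition 'carries more than 16 crew' does not hold → requirement n/a → met
9. EPIRB battery test 286 days ago vs limit 365 → met
10. licensed deck officers 3 ≥ 2 → met
11. catch-reporting audit 556 days ago vs limit 540 → not met
12. vessel safety decal present → met
Not met: 2 of 12

2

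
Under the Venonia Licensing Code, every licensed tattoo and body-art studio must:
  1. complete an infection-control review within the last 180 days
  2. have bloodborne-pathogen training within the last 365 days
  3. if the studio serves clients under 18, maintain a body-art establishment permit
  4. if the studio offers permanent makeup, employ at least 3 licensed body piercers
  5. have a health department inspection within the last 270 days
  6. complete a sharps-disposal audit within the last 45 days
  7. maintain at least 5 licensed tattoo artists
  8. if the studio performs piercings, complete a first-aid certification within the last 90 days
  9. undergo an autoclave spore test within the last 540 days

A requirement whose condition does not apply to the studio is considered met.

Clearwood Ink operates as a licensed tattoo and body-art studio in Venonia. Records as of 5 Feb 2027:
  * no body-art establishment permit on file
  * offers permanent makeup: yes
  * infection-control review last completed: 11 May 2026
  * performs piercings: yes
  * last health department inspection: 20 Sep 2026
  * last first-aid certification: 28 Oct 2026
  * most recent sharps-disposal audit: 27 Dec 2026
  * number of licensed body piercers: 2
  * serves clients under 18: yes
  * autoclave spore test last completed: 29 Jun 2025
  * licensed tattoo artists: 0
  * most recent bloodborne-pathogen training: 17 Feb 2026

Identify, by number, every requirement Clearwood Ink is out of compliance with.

1, 3, 4, 7, 8, 9

1. infection-control review 270 days ago vs limit 180 → not met
2. bloodborne-pathogen training 353 days ago vs limit 365 → met
3. condition 'serves clients under 18' holds; body-art establishment permit absent → not met
4. condition 'offers permanent makeup' holds; licensed body piercers 2 < 3 → not met
5. health department inspection 138 days ago vs limit 270 → met
6. sharps-disposal audit 40 days ago vs limit 45 → met
7. licensed tattoo artists 0 < 5 → not met
8. condition 'performs piercings' holds; first-aid certification 100 days ago vs limit 90 → not met
9. autoclave spore test 586 days ago vs limit 540 → not met
Not met: 1, 3, 4, 7, 8, 9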